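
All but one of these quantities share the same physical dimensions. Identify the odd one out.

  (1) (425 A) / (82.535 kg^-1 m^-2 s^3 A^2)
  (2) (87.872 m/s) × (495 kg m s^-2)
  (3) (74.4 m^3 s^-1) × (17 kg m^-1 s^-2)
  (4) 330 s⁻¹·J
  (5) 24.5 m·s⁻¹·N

(1)

Dimensions:
  (1) [A] / [kg⁻¹·m⁻²·s³·A²] = kg·m²·s⁻³·A⁻¹
  (2) [m·s⁻¹] · [kg·m·s⁻²] = kg·m²·s⁻³
  (3) [m³·s⁻¹] · [kg·m⁻¹·s⁻²] = kg·m²·s⁻³
  (4) J·s⁻¹ = N·m·s⁻¹ = kg·m²·s⁻³
  (5) N·m·s⁻¹ = kg·m·s⁻²·m·s⁻¹ = kg·m²·s⁻³
All reduce to kg·m²·s⁻³ except (1), which is kg·m²·s⁻³·A⁻¹.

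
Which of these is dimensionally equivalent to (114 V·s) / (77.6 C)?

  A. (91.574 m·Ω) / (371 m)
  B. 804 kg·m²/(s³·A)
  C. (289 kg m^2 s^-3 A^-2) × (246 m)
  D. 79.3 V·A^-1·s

Reference: [kg·m²·s⁻²·A⁻¹] / [s·A] = kg·m²·s⁻³·A⁻².
Each option:
  A. [kg·m³·s⁻³·A⁻²] / [m] = kg·m²·s⁻³·A⁻²  ← same
  B. kg·m²·s⁻³·A⁻¹
  C. [kg·m²·s⁻³·A⁻²] · [m] = kg·m³·s⁻³·A⁻²
  D. V·s·A⁻¹ = J·C⁻¹·s·A⁻¹ = kg·m²·s⁻²·A⁻²
Only A. matches kg·m²·s⁻³·A⁻².

A.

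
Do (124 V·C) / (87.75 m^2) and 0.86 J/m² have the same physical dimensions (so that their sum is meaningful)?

Expand each in SI base units:
  (124 V·C) / (87.75 m^2):  [kg·m²·s⁻²] / [m²] = kg·s⁻²
  0.86 J/m²:  J·m⁻² = N·m·m⁻² = kg·s⁻²
Both are kg·s⁻², so they have the same dimensions and can be added.

Yes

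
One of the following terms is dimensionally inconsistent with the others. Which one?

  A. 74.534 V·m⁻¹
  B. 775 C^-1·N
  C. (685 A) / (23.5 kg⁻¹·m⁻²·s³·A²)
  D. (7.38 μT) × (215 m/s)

C.

Dimensions:
  A. V·m⁻¹ = J·C⁻¹·m⁻¹ = kg·m·s⁻³·A⁻¹
  B. N·C⁻¹ = kg·m·s⁻²·(s·A)⁻¹ = kg·m·s⁻³·A⁻¹
  C. [A] / [kg⁻¹·m⁻²·s³·A²] = kg·m²·s⁻³·A⁻¹
  D. [kg·s⁻²·A⁻¹] · [m·s⁻¹] = kg·m·s⁻³·A⁻¹
All reduce to kg·m·s⁻³·A⁻¹ except C., which is kg·m²·s⁻³·A⁻¹.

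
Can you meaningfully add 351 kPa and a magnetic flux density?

Reduce each to base SI dimensions:
  351 kPa:  Pa = N·m⁻² = kg·m⁻¹·s⁻²
  a magnetic flux density:  [magnetic flux density] = kg·s⁻²·A⁻¹
kg·m⁻¹·s⁻² ≠ kg·s⁻²·A⁻¹, so they cannot be added.

No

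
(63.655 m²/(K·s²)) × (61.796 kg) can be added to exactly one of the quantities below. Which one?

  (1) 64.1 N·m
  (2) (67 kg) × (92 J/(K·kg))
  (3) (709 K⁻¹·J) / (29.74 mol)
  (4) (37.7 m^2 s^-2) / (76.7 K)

(2)

Reference: [m²·s⁻²·K⁻¹] · [kg] = kg·m²·s⁻²·K⁻¹.
Each option:
  (1) N·m = kg·m·s⁻²·m = kg·m²·s⁻²
  (2) [kg] · [m²·s⁻²·K⁻¹] = kg·m²·s⁻²·K⁻¹  ← same
  (3) [kg·m²·s⁻²·K⁻¹] / [mol] = kg·m²·s⁻²·K⁻¹·mol⁻¹
  (4) [m²·s⁻²] / [K] = m²·s⁻²·K⁻¹
Only (2) matches kg·m²·s⁻²·K⁻¹.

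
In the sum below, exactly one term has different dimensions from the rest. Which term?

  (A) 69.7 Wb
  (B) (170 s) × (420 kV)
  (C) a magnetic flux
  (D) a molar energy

(D)

Dimensions:
  (A) Wb = V·s = kg·m²·s⁻²·A⁻¹
  (B) [s] · [kg·m²·s⁻³·A⁻¹] = kg·m²·s⁻²·A⁻¹
  (C) [magnetic flux] = kg·m²·s⁻²·A⁻¹
  (D) [molar energy] = kg·m²·s⁻²·mol⁻¹
All reduce to kg·m²·s⁻²·A⁻¹ except (D), which is kg·m²·s⁻²·mol⁻¹.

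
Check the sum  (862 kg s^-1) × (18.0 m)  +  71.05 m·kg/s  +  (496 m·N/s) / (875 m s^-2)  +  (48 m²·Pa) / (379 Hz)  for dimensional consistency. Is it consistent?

Yes

Dimensions:
  (862 kg s^-1) × (18.0 m):  [kg·s⁻¹] · [m] = kg·m·s⁻¹
  71.05 m·kg/s:  kg·m·s⁻¹
  (496 m·N/s) / (875 m s^-2):  [kg·m²·s⁻³] / [m·s⁻²] = kg·m·s⁻¹
  (48 m²·Pa) / (379 Hz):  [kg·m·s⁻²] / [s⁻¹] = kg·m·s⁻¹
Every term reduces to kg·m·s⁻¹.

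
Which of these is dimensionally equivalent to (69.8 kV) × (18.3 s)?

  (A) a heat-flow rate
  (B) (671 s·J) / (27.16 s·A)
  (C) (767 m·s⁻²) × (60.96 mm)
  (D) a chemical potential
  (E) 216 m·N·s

(B)

Reference: [kg·m²·s⁻³·A⁻¹] · [s] = kg·m²·s⁻²·A⁻¹.
Each option:
  (A) [heat-flow rate] = kg·m²·s⁻³
  (B) [kg·m²·s⁻¹] / [s·A] = kg·m²·s⁻²·A⁻¹  ← same
  (C) [m·s⁻²] · [m] = m²·s⁻²
  (D) [chemical potential] = kg·m²·s⁻²·mol⁻¹
  (E) N·m·s = kg·m·s⁻²·m·s = kg·m²·s⁻¹
Only (B) matches kg·m²·s⁻²·A⁻¹.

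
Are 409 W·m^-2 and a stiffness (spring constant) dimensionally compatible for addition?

Expand each in SI base units:
  409 W·m^-2:  W·m⁻² = J·s⁻¹·m⁻² = kg·s⁻³
  a stiffness (spring constant):  [stiffness (spring constant)] = kg·s⁻²
kg·s⁻³ ≠ kg·s⁻², so they cannot be added.

No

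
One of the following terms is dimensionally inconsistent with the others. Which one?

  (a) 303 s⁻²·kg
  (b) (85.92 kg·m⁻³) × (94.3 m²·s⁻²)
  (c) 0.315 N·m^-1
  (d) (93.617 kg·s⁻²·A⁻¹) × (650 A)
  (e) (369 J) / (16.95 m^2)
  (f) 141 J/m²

Work out the base dimensions of each:
  (a) kg·s⁻²
  (b) [kg·m⁻³] · [m²·s⁻²] = kg·m⁻¹·s⁻²
  (c) N·m⁻¹ = kg·m·s⁻²·m⁻¹ = kg·s⁻²
  (d) [kg·s⁻²·A⁻¹] · [A] = kg·s⁻²
  (e) [kg·m²·s⁻²] / [m²] = kg·s⁻²
  (f) J·m⁻² = N·m·m⁻² = kg·s⁻²
All reduce to kg·s⁻² except (b), which is kg·m⁻¹·s⁻².

(b)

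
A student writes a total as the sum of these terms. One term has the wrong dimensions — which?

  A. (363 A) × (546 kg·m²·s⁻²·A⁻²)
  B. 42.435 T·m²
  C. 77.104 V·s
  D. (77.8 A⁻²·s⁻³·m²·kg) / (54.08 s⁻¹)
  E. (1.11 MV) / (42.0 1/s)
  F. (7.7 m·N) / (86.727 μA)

D.

Reduce each to base SI dimensions:
  A. [A] · [kg·m²·s⁻²·A⁻²] = kg·m²·s⁻²·A⁻¹
  B. T·m² = Wb·m⁻²·m² = kg·m²·s⁻²·A⁻¹
  C. V·s = J·C⁻¹·s = kg·m²·s⁻²·A⁻¹
  D. [kg·m²·s⁻³·A⁻²] / [s⁻¹] = kg·m²·s⁻²·A⁻²
  E. [kg·m²·s⁻³·A⁻¹] / [s⁻¹] = kg·m²·s⁻²·A⁻¹
  F. [kg·m²·s⁻²] / [A] = kg·m²·s⁻²·A⁻¹
All reduce to kg·m²·s⁻²·A⁻¹ except D., which is kg·m²·s⁻²·A⁻².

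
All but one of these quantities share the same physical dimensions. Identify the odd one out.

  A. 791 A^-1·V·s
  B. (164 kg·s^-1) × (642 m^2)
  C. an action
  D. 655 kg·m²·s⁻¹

Reduce each to base SI dimensions:
  A. V·s·A⁻¹ = J·C⁻¹·s·A⁻¹ = kg·m²·s⁻²·A⁻²
  B. [kg·s⁻¹] · [m²] = kg·m²·s⁻¹
  C. [action] = kg·m²·s⁻¹
  D. kg·m²·s⁻¹
All reduce to kg·m²·s⁻¹ except A., which is kg·m²·s⁻²·A⁻².

A.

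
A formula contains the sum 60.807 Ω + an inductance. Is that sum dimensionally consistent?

Reduce each to base SI dimensions:
  60.807 Ω:  Ω = V·A⁻¹ = kg·m²·s⁻³·A⁻²
  an inductance:  [inductance] = kg·m²·s⁻²·A⁻²
kg·m²·s⁻³·A⁻² ≠ kg·m²·s⁻²·A⁻², so they cannot be added.

No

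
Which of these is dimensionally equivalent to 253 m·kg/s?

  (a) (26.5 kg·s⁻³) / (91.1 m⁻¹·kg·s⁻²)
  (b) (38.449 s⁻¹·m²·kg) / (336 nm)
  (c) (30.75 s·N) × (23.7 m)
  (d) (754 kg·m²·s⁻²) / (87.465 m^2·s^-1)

(b)

Reference: kg·m·s⁻¹.
Each option:
  (a) [kg·s⁻³] / [kg·m⁻¹·s⁻²] = m·s⁻¹
  (b) [kg·m²·s⁻¹] / [m] = kg·m·s⁻¹  ← same
  (c) [kg·m·s⁻¹] · [m] = kg·m²·s⁻¹
  (d) [kg·m²·s⁻²] / [m²·s⁻¹] = kg·s⁻¹
Only (b) matches kg·m·s⁻¹.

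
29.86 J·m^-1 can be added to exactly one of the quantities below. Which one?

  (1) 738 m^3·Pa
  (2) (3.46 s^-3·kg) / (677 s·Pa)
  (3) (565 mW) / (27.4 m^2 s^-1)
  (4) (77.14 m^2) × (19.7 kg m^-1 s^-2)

(4)

Reference: J·m⁻¹ = N·m·m⁻¹ = kg·m·s⁻².
Each option:
  (1) Pa·m³ = N·m⁻²·m³ = kg·m²·s⁻²
  (2) [kg·s⁻³] / [kg·m⁻¹·s⁻¹] = m·s⁻²
  (3) [kg·m²·s⁻³] / [m²·s⁻¹] = kg·s⁻²
  (4) [m²] · [kg·m⁻¹·s⁻²] = kg·m·s⁻²  ← same
Only (4) matches kg·m·s⁻².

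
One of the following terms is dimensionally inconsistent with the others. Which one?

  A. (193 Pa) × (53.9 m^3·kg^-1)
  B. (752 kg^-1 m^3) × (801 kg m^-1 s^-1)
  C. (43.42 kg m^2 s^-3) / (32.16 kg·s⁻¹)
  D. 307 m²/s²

B.

Reduce each to base SI dimensions:
  A. [kg·m⁻¹·s⁻²] · [kg⁻¹·m³] = m²·s⁻²
  B. [kg⁻¹·m³] · [kg·m⁻¹·s⁻¹] = m²·s⁻¹
  C. [kg·m²·s⁻³] / [kg·s⁻¹] = m²·s⁻²
  D. m²·s⁻²
All reduce to m²·s⁻² except B., which is m²·s⁻¹.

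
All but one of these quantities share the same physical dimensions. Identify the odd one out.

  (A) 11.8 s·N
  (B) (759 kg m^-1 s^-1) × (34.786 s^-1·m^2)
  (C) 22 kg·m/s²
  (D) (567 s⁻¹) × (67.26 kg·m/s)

(A)

Dimensions:
  (A) N·s = kg·m·s⁻²·s = kg·m·s⁻¹
  (B) [kg·m⁻¹·s⁻¹] · [m²·s⁻¹] = kg·m·s⁻²
  (C) kg·m·s⁻²
  (D) [s⁻¹] · [kg·m·s⁻¹] = kg·m·s⁻²
All reduce to kg·m·s⁻² except (A), which is kg·m·s⁻¹.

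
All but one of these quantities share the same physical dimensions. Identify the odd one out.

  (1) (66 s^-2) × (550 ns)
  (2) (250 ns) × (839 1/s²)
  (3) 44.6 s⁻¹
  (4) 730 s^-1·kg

Expand each in SI base units:
  (1) [s⁻²] · [s] = s⁻¹
  (2) [s] · [s⁻²] = s⁻¹
  (3) s⁻¹
  (4) kg·s⁻¹
All reduce to s⁻¹ except (4), which is kg·s⁻¹.

(4)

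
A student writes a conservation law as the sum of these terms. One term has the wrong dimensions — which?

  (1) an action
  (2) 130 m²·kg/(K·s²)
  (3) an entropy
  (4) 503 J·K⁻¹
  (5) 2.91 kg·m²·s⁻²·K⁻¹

Expand each in SI base units:
  (1) [action] = kg·m²·s⁻¹
  (2) kg·m²·s⁻²·K⁻¹
  (3) [entropy] = kg·m²·s⁻²·K⁻¹
  (4) J·K⁻¹ = N·m·K⁻¹ = kg·m²·s⁻²·K⁻¹
  (5) kg·m²·s⁻²·K⁻¹
All reduce to kg·m²·s⁻²·K⁻¹ except (1), which is kg·m²·s⁻¹.

(1)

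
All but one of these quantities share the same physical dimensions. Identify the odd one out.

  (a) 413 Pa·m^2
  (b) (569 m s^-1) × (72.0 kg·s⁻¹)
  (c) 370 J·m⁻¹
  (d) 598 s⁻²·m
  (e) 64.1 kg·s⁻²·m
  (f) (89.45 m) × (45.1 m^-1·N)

In SI base units:
  (a) Pa·m² = N·m⁻²·m² = kg·m·s⁻²
  (b) [m·s⁻¹] · [kg·s⁻¹] = kg·m·s⁻²
  (c) J·m⁻¹ = N·m·m⁻¹ = kg·m·s⁻²
  (d) m·s⁻²
  (e) kg·m·s⁻²
  (f) [m] · [kg·s⁻²] = kg·m·s⁻²
All reduce to kg·m·s⁻² except (d), which is m·s⁻².

(d)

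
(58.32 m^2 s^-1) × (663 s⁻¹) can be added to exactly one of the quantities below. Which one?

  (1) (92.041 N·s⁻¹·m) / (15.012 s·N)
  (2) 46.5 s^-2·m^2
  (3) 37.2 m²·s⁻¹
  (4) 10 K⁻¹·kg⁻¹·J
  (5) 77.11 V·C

Reference: [m²·s⁻¹] · [s⁻¹] = m²·s⁻².
Each option:
  (1) [kg·m²·s⁻³] / [kg·m·s⁻¹] = m·s⁻²
  (2) m²·s⁻²  ← same
  (3) m²·s⁻¹
  (4) J·kg⁻¹·K⁻¹ = N·m·kg⁻¹·K⁻¹ = m²·s⁻²·K⁻¹
  (5) C·V = s·A·J·C⁻¹ = kg·m²·s⁻²
Only (2) matches m²·s⁻².

(2)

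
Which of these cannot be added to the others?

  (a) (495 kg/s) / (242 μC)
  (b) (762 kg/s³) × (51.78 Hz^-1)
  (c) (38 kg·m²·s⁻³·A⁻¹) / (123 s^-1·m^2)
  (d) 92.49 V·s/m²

Expand each in SI base units:
  (a) [kg·s⁻¹] / [s·A] = kg·s⁻²·A⁻¹
  (b) [kg·s⁻³] · [s] = kg·s⁻²
  (c) [kg·m²·s⁻³·A⁻¹] / [m²·s⁻¹] = kg·s⁻²·A⁻¹
  (d) V·s·m⁻² = J·C⁻¹·s·m⁻² = kg·s⁻²·A⁻¹
All reduce to kg·s⁻²·A⁻¹ except (b), which is kg·s⁻².

(b)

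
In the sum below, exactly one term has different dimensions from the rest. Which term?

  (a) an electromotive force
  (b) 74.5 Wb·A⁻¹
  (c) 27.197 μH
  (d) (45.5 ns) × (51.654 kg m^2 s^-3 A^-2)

(a)

Reduce each to base SI dimensions:
  (a) [electromotive force] = kg·m²·s⁻³·A⁻¹
  (b) Wb·A⁻¹ = V·s·A⁻¹ = kg·m²·s⁻²·A⁻²
  (c) H = V·s·A⁻¹ = kg·m²·s⁻²·A⁻²
  (d) [s] · [kg·m²·s⁻³·A⁻²] = kg·m²·s⁻²·A⁻²
All reduce to kg·m²·s⁻²·A⁻² except (a), which is kg·m²·s⁻³·A⁻¹.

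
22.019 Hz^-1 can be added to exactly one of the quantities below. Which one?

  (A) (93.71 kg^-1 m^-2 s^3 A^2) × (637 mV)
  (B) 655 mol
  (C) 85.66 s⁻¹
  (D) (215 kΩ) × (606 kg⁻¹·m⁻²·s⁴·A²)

(D)

Reference: Hz⁻¹ = (s⁻¹)⁻¹ = s.
Each option:
  (A) [kg⁻¹·m⁻²·s³·A²] · [kg·m²·s⁻³·A⁻¹] = A
  (B) mol
  (C) s⁻¹
  (D) [kg·m²·s⁻³·A⁻²] · [kg⁻¹·m⁻²·s⁴·A²] = s  ← same
Only (D) matches s.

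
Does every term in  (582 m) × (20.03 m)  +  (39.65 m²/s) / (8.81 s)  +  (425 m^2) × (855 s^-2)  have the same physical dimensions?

Dimensions:
  (582 m) × (20.03 m):  [m] · [m] = m²
  (39.65 m²/s) / (8.81 s):  [m²·s⁻¹] / [s] = m²·s⁻²
  (425 m^2) × (855 s^-2):  [m²] · [s⁻²] = m²·s⁻²
The terms do not share a single dimension (m² vs m²·s⁻²).

No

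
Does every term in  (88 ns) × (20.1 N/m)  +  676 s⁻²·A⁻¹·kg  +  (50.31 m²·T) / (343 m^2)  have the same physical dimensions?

Work out the base dimensions of each:
  (88 ns) × (20.1 N/m):  [s] · [kg·s⁻²] = kg·s⁻¹
  676 s⁻²·A⁻¹·kg:  kg·s⁻²·A⁻¹
  (50.31 m²·T) / (343 m^2):  [kg·m²·s⁻²·A⁻¹] / [m²] = kg·s⁻²·A⁻¹
The terms do not share a single dimension (kg·s⁻²·A⁻¹ vs kg·s⁻¹).

No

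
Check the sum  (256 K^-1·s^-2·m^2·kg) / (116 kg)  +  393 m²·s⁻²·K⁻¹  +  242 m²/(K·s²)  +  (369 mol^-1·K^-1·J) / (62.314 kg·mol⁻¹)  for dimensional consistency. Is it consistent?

Expand each in SI base units:
  (256 K^-1·s^-2·m^2·kg) / (116 kg):  [kg·m²·s⁻²·K⁻¹] / [kg] = m²·s⁻²·K⁻¹
  393 m²·s⁻²·K⁻¹:  m²·s⁻²·K⁻¹
  242 m²/(K·s²):  m²·s⁻²·K⁻¹
  (369 mol^-1·K^-1·J) / (62.314 kg·mol⁻¹):  [kg·m²·s⁻²·K⁻¹·mol⁻¹] / [kg·mol⁻¹] = m²·s⁻²·K⁻¹
Every term reduces to m²·s⁻²·K⁻¹.

Yes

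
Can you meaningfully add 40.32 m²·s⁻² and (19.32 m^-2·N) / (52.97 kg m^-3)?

Yes

Work out the base dimensions of each:
  40.32 m²·s⁻²:  m²·s⁻²
  (19.32 m^-2·N) / (52.97 kg m^-3):  [kg·m⁻¹·s⁻²] / [kg·m⁻³] = m²·s⁻²
Both are m²·s⁻², so they have the same dimensions and can be added.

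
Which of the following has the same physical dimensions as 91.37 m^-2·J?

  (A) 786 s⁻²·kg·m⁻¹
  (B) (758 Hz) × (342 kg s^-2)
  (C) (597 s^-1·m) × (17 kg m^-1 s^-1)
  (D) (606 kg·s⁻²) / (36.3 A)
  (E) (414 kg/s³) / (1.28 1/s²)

(C)

Reference: J·m⁻² = N·m·m⁻² = kg·s⁻².
Each option:
  (A) kg·m⁻¹·s⁻²
  (B) [s⁻¹] · [kg·s⁻²] = kg·s⁻³
  (C) [m·s⁻¹] · [kg·m⁻¹·s⁻¹] = kg·s⁻²  ← same
  (D) [kg·s⁻²] / [A] = kg·s⁻²·A⁻¹
  (E) [kg·s⁻³] / [s⁻²] = kg·s⁻¹
Only (C) matches kg·s⁻².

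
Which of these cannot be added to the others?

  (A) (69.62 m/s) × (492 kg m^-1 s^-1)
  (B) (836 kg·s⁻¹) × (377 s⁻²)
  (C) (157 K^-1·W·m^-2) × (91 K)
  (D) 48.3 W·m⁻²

Expand each in SI base units:
  (A) [m·s⁻¹] · [kg·m⁻¹·s⁻¹] = kg·s⁻²
  (B) [kg·s⁻¹] · [s⁻²] = kg·s⁻³
  (C) [kg·s⁻³·K⁻¹] · [K] = kg·s⁻³
  (D) W·m⁻² = J·s⁻¹·m⁻² = kg·s⁻³
All reduce to kg·s⁻³ except (A), which is kg·s⁻².

(A)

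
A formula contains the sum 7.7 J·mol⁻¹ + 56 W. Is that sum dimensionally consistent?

No

In SI base units:
  7.7 J·mol⁻¹:  J·mol⁻¹ = N·m·mol⁻¹ = kg·m²·s⁻²·mol⁻¹
  56 W:  W = J·s⁻¹ = kg·m²·s⁻³
kg·m²·s⁻²·mol⁻¹ ≠ kg·m²·s⁻³, so they cannot be added.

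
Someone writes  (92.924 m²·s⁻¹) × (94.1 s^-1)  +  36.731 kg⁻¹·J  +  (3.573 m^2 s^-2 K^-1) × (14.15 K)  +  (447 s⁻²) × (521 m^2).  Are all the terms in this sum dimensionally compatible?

Dimensions:
  (92.924 m²·s⁻¹) × (94.1 s^-1):  [m²·s⁻¹] · [s⁻¹] = m²·s⁻²
  36.731 kg⁻¹·J:  J·kg⁻¹ = N·m·kg⁻¹ = m²·s⁻²
  (3.573 m^2 s^-2 K^-1) × (14.15 K):  [m²·s⁻²·K⁻¹] · [K] = m²·s⁻²
  (447 s⁻²) × (521 m^2):  [s⁻²] · [m²] = m²·s⁻²
Every term reduces to m²·s⁻².

Yes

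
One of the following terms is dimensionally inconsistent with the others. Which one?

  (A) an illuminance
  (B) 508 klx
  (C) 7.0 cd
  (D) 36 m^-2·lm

In SI base units:
  (A) [illuminance] = m⁻²·cd
  (B) lx = lm·m⁻² = m⁻²·cd
  (C) cd
  (D) lm·m⁻² = cd·m⁻² = m⁻²·cd
All reduce to m⁻²·cd except (C), which is cd.

(C)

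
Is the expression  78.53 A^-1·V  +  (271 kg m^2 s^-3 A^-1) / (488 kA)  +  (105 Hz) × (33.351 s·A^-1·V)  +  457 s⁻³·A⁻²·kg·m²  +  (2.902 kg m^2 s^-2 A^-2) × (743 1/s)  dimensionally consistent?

Yes

Reduce each to base SI dimensions:
  78.53 A^-1·V:  V·A⁻¹ = J·C⁻¹·A⁻¹ = kg·m²·s⁻³·A⁻²
  (271 kg m^2 s^-3 A^-1) / (488 kA):  [kg·m²·s⁻³·A⁻¹] / [A] = kg·m²·s⁻³·A⁻²
  (105 Hz) × (33.351 s·A^-1·V):  [s⁻¹] · [kg·m²·s⁻²·A⁻²] = kg·m²·s⁻³·A⁻²
  457 s⁻³·A⁻²·kg·m²:  kg·m²·s⁻³·A⁻²
  (2.902 kg m^2 s^-2 A^-2) × (743 1/s):  [kg·m²·s⁻²·A⁻²] · [s⁻¹] = kg·m²·s⁻³·A⁻²
Every term reduces to kg·m²·s⁻³·A⁻².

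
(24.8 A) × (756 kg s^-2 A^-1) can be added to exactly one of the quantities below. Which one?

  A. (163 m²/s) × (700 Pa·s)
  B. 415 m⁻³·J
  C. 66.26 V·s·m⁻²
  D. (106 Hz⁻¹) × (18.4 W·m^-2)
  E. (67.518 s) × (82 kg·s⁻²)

Reference: [A] · [kg·s⁻²·A⁻¹] = kg·s⁻².
Each option:
  A. [m²·s⁻¹] · [kg·m⁻¹·s⁻¹] = kg·m·s⁻²
  B. J·m⁻³ = N·m·m⁻³ = kg·m⁻¹·s⁻²
  C. V·s·m⁻² = J·C⁻¹·s·m⁻² = kg·s⁻²·A⁻¹
  D. [s] · [kg·s⁻³] = kg·s⁻²  ← same
  E. [s] · [kg·s⁻²] = kg·s⁻¹
Only D. matches kg·s⁻².

D.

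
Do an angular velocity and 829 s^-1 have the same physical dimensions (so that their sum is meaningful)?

Expand each in SI base units:
  an angular velocity:  [angular velocity] = s⁻¹
  829 s^-1:  s⁻¹
Both are s⁻¹, so they have the same dimensions and can be added.

Yes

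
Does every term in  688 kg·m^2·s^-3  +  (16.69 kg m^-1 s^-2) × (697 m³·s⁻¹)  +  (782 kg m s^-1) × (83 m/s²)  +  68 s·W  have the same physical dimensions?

No

Reduce each to base SI dimensions:
  688 kg·m^2·s^-3:  kg·m²·s⁻³
  (16.69 kg m^-1 s^-2) × (697 m³·s⁻¹):  [kg·m⁻¹·s⁻²] · [m³·s⁻¹] = kg·m²·s⁻³
  (782 kg m s^-1) × (83 m/s²):  [kg·m·s⁻¹] · [m·s⁻²] = kg·m²·s⁻³
  68 s·W:  W·s = J·s⁻¹·s = kg·m²·s⁻²
The terms do not share a single dimension (kg·m²·s⁻² vs kg·m²·s⁻³).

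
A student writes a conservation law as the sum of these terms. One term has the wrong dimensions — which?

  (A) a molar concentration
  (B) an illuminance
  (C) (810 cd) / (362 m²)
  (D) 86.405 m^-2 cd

Reduce each to base SI dimensions:
  (A) [molar concentration] = m⁻³·mol
  (B) [illuminance] = m⁻²·cd
  (C) [cd] / [m²] = m⁻²·cd
  (D) m⁻²·cd
All reduce to m⁻²·cd except (A), which is m⁻³·mol.

(A)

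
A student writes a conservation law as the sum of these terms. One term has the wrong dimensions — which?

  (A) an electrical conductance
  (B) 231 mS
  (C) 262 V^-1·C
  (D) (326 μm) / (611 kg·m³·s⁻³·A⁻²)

(C)

In SI base units:
  (A) [electrical conductance] = kg⁻¹·m⁻²·s³·A²
  (B) S = Ω⁻¹ = kg⁻¹·m⁻²·s³·A²
  (C) C·V⁻¹ = s·A·(J·C⁻¹)⁻¹ = kg⁻¹·m⁻²·s⁴·A²
  (D) [m] / [kg·m³·s⁻³·A⁻²] = kg⁻¹·m⁻²·s³·A²
All reduce to kg⁻¹·m⁻²·s³·A² except (C), which is kg⁻¹·m⁻²·s⁴·A².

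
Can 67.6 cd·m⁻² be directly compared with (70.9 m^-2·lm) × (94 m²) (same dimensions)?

No

Dimensions:
  67.6 cd·m⁻²:  cd·m⁻² = m⁻²·cd
  (70.9 m^-2·lm) × (94 m²):  [m⁻²·cd] · [m²] = cd
m⁻²·cd ≠ cd, so they cannot be added.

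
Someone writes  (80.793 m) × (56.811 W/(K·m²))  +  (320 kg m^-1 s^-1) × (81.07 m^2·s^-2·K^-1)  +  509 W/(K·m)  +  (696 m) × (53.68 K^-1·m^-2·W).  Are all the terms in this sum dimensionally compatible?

Yes

Expand each in SI base units:
  (80.793 m) × (56.811 W/(K·m²)):  [m] · [kg·s⁻³·K⁻¹] = kg·m·s⁻³·K⁻¹
  (320 kg m^-1 s^-1) × (81.07 m^2·s^-2·K^-1):  [kg·m⁻¹·s⁻¹] · [m²·s⁻²·K⁻¹] = kg·m·s⁻³·K⁻¹
  509 W/(K·m):  W·m⁻¹·K⁻¹ = J·s⁻¹·m⁻¹·K⁻¹ = kg·m·s⁻³·K⁻¹
  (696 m) × (53.68 K^-1·m^-2·W):  [m] · [kg·s⁻³·K⁻¹] = kg·m·s⁻³·K⁻¹
Every term reduces to kg·m·s⁻³·K⁻¹.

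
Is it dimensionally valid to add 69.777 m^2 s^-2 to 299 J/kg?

Yes

Expand each in SI base units:
  69.777 m^2 s^-2:  m²·s⁻²
  299 J/kg:  J·kg⁻¹ = N·m·kg⁻¹ = m²·s⁻²
Both are m²·s⁻², so they have the same dimensions and can be added.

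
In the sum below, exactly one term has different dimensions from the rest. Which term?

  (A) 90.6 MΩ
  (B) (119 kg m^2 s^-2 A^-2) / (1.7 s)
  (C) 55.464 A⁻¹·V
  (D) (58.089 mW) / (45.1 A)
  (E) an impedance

(D)

Dimensions:
  (A) Ω = V·A⁻¹ = kg·m²·s⁻³·A⁻²
  (B) [kg·m²·s⁻²·A⁻²] / [s] = kg·m²·s⁻³·A⁻²
  (C) V·A⁻¹ = J·C⁻¹·A⁻¹ = kg·m²·s⁻³·A⁻²
  (D) [kg·m²·s⁻³] / [A] = kg·m²·s⁻³·A⁻¹
  (E) [impedance] = kg·m²·s⁻³·A⁻²
All reduce to kg·m²·s⁻³·A⁻² except (D), which is kg·m²·s⁻³·A⁻¹.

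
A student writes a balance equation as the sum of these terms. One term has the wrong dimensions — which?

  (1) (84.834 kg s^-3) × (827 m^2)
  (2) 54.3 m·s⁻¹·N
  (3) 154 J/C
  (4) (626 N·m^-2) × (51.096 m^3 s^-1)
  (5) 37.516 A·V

Expand each in SI base units:
  (1) [kg·s⁻³] · [m²] = kg·m²·s⁻³
  (2) N·m·s⁻¹ = kg·m·s⁻²·m·s⁻¹ = kg·m²·s⁻³
  (3) J·C⁻¹ = N·m·(s·A)⁻¹ = kg·m²·s⁻³·A⁻¹
  (4) [kg·m⁻¹·s⁻²] · [m³·s⁻¹] = kg·m²·s⁻³
  (5) V·A = J·C⁻¹·A = kg·m²·s⁻³
All reduce to kg·m²·s⁻³ except (3), which is kg·m²·s⁻³·A⁻¹.

(3)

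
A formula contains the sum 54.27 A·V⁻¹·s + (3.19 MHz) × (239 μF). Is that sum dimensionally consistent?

Work out the base dimensions of each:
  54.27 A·V⁻¹·s:  A·s·V⁻¹ = A·s·(J·C⁻¹)⁻¹ = kg⁻¹·m⁻²·s⁴·A²
  (3.19 MHz) × (239 μF):  [s⁻¹] · [kg⁻¹·m⁻²·s⁴·A²] = kg⁻¹·m⁻²·s³·A²
kg⁻¹·m⁻²·s⁴·A² ≠ kg⁻¹·m⁻²·s³·A², so they cannot be added.

No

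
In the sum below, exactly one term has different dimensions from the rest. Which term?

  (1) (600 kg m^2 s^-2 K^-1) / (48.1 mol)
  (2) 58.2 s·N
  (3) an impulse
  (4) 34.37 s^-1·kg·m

(1)

In SI base units:
  (1) [kg·m²·s⁻²·K⁻¹] / [mol] = kg·m²·s⁻²·K⁻¹·mol⁻¹
  (2) N·s = kg·m·s⁻²·s = kg·m·s⁻¹
  (3) [impulse] = kg·m·s⁻¹
  (4) kg·m·s⁻¹
All reduce to kg·m·s⁻¹ except (1), which is kg·m²·s⁻²·K⁻¹·mol⁻¹.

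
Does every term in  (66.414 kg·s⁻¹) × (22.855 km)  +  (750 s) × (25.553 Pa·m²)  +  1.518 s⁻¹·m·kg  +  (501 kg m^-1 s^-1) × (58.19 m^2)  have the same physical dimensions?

Expand each in SI base units:
  (66.414 kg·s⁻¹) × (22.855 km):  [kg·s⁻¹] · [m] = kg·m·s⁻¹
  (750 s) × (25.553 Pa·m²):  [s] · [kg·m·s⁻²] = kg·m·s⁻¹
  1.518 s⁻¹·m·kg:  kg·m·s⁻¹
  (501 kg m^-1 s^-1) × (58.19 m^2):  [kg·m⁻¹·s⁻¹] · [m²] = kg·m·s⁻¹
Every term reduces to kg·m·s⁻¹.

Yes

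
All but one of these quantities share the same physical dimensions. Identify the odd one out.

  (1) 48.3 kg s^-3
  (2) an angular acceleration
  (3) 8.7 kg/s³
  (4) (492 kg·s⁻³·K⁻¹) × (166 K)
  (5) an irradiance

(2)

Expand each in SI base units:
  (1) kg·s⁻³
  (2) [angular acceleration] = s⁻²
  (3) kg·s⁻³
  (4) [kg·s⁻³·K⁻¹] · [K] = kg·s⁻³
  (5) [irradiance] = kg·s⁻³
All reduce to kg·s⁻³ except (2), which is s⁻².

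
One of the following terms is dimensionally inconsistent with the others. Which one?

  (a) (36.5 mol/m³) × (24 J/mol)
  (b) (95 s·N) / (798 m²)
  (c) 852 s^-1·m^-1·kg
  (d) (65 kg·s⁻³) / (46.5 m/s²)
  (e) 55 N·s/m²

(a)

Dimensions:
  (a) [m⁻³·mol] · [kg·m²·s⁻²·mol⁻¹] = kg·m⁻¹·s⁻²
  (b) [kg·m·s⁻¹] / [m²] = kg·m⁻¹·s⁻¹
  (c) kg·m⁻¹·s⁻¹
  (d) [kg·s⁻³] / [m·s⁻²] = kg·m⁻¹·s⁻¹
  (e) N·s·m⁻² = kg·m·s⁻²·s·m⁻² = kg·m⁻¹·s⁻¹
All reduce to kg·m⁻¹·s⁻¹ except (a), which is kg·m⁻¹·s⁻².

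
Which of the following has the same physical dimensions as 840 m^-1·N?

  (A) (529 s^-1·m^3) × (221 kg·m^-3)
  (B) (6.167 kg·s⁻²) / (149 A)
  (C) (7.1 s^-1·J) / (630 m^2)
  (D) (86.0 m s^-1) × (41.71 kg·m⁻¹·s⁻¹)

Reference: N·m⁻¹ = kg·m·s⁻²·m⁻¹ = kg·s⁻².
Each option:
  (A) [m³·s⁻¹] · [kg·m⁻³] = kg·s⁻¹
  (B) [kg·s⁻²] / [A] = kg·s⁻²·A⁻¹
  (C) [kg·m²·s⁻³] / [m²] = kg·s⁻³
  (D) [m·s⁻¹] · [kg·m⁻¹·s⁻¹] = kg·s⁻²  ← same
Only (D) matches kg·s⁻².

(D)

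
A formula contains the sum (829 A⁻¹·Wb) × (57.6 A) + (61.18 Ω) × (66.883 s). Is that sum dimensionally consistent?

No

Reduce each to base SI dimensions:
  (829 A⁻¹·Wb) × (57.6 A):  [kg·m²·s⁻²·A⁻²] · [A] = kg·m²·s⁻²·A⁻¹
  (61.18 Ω) × (66.883 s):  [kg·m²·s⁻³·A⁻²] · [s] = kg·m²·s⁻²·A⁻²
kg·m²·s⁻²·A⁻¹ ≠ kg·m²·s⁻²·A⁻², so they cannot be added.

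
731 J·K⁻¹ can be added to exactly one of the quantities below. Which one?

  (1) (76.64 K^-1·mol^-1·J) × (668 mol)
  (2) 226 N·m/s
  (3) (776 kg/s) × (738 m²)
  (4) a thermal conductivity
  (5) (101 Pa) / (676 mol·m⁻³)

Reference: J·K⁻¹ = N·m·K⁻¹ = kg·m²·s⁻²·K⁻¹.
Each option:
  (1) [kg·m²·s⁻²·K⁻¹·mol⁻¹] · [mol] = kg·m²·s⁻²·K⁻¹  ← same
  (2) N·m·s⁻¹ = kg·m·s⁻²·m·s⁻¹ = kg·m²·s⁻³
  (3) [kg·s⁻¹] · [m²] = kg·m²·s⁻¹
  (4) [thermal conductivity] = kg·m·s⁻³·K⁻¹
  (5) [kg·m⁻¹·s⁻²] / [m⁻³·mol] = kg·m²·s⁻²·mol⁻¹
Only (1) matches kg·m²·s⁻²·K⁻¹.

(1)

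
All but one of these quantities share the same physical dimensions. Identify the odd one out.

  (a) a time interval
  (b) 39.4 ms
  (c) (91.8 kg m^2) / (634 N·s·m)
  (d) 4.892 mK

Reduce each to base SI dimensions:
  (a) [time interval] = s
  (b) s
  (c) [kg·m²] / [kg·m²·s⁻¹] = s
  (d) K
All reduce to s except (d), which is K.

(d)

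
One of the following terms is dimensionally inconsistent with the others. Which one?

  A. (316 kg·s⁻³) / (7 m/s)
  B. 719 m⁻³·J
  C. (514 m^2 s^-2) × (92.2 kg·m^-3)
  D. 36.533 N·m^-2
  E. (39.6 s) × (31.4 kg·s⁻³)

E.

Expand each in SI base units:
  A. [kg·s⁻³] / [m·s⁻¹] = kg·m⁻¹·s⁻²
  B. J·m⁻³ = N·m·m⁻³ = kg·m⁻¹·s⁻²
  C. [m²·s⁻²] · [kg·m⁻³] = kg·m⁻¹·s⁻²
  D. N·m⁻² = kg·m·s⁻²·m⁻² = kg·m⁻¹·s⁻²
  E. [s] · [kg·s⁻³] = kg·s⁻²
All reduce to kg·m⁻¹·s⁻² except E., which is kg·s⁻².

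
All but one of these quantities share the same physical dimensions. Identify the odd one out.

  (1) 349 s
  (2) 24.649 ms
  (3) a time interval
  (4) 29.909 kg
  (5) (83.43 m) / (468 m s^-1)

(4)

Work out the base dimensions of each:
  (1) s
  (2) s
  (3) [time interval] = s
  (4) kg
  (5) [m] / [m·s⁻¹] = s
All reduce to s except (4), which is kg.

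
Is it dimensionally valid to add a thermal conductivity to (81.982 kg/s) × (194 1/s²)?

In SI base units:
  a thermal conductivity:  [thermal conductivity] = kg·m·s⁻³·K⁻¹
  (81.982 kg/s) × (194 1/s²):  [kg·s⁻¹] · [s⁻²] = kg·s⁻³
kg·m·s⁻³·K⁻¹ ≠ kg·s⁻³, so they cannot be added.

No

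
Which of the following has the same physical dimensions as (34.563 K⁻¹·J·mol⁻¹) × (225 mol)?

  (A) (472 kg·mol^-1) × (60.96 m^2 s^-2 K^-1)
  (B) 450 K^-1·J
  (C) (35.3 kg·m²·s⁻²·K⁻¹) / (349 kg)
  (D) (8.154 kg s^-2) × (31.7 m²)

Reference: [kg·m²·s⁻²·K⁻¹·mol⁻¹] · [mol] = kg·m²·s⁻²·K⁻¹.
Each option:
  (A) [kg·mol⁻¹] · [m²·s⁻²·K⁻¹] = kg·m²·s⁻²·K⁻¹·mol⁻¹
  (B) J·K⁻¹ = N·m·K⁻¹ = kg·m²·s⁻²·K⁻¹  ← same
  (C) [kg·m²·s⁻²·K⁻¹] / [kg] = m²·s⁻²·K⁻¹
  (D) [kg·s⁻²] · [m²] = kg·m²·s⁻²
Only (B) matches kg·m²·s⁻²·K⁻¹.

(B)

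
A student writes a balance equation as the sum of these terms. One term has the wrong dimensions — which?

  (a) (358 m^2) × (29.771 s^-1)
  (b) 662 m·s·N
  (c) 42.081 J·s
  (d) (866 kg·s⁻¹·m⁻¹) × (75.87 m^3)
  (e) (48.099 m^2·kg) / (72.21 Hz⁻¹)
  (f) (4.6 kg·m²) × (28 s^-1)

Reduce each to base SI dimensions:
  (a) [m²] · [s⁻¹] = m²·s⁻¹
  (b) N·m·s = kg·m·s⁻²·m·s = kg·m²·s⁻¹
  (c) J·s = N·m·s = kg·m²·s⁻¹
  (d) [kg·m⁻¹·s⁻¹] · [m³] = kg·m²·s⁻¹
  (e) [kg·m²] / [s] = kg·m²·s⁻¹
  (f) [kg·m²] · [s⁻¹] = kg·m²·s⁻¹
All reduce to kg·m²·s⁻¹ except (a), which is m²·s⁻¹.

(a)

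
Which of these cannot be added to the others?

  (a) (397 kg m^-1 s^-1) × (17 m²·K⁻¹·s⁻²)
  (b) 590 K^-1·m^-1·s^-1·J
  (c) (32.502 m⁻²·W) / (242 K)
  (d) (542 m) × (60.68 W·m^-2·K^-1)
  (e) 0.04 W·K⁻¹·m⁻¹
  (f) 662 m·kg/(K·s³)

(c)

Dimensions:
  (a) [kg·m⁻¹·s⁻¹] · [m²·s⁻²·K⁻¹] = kg·m·s⁻³·K⁻¹
  (b) J·s⁻¹·m⁻¹·K⁻¹ = N·m·s⁻¹·m⁻¹·K⁻¹ = kg·m·s⁻³·K⁻¹
  (c) [kg·s⁻³] / [K] = kg·s⁻³·K⁻¹
  (d) [m] · [kg·s⁻³·K⁻¹] = kg·m·s⁻³·K⁻¹
  (e) W·m⁻¹·K⁻¹ = J·s⁻¹·m⁻¹·K⁻¹ = kg·m·s⁻³·K⁻¹
  (f) kg·m·s⁻³·K⁻¹
All reduce to kg·m·s⁻³·K⁻¹ except (c), which is kg·s⁻³·K⁻¹.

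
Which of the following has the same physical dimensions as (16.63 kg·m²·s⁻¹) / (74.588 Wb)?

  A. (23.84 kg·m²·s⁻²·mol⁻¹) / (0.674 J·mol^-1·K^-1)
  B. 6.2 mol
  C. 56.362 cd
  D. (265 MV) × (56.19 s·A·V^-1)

D.

Reference: [kg·m²·s⁻¹] / [kg·m²·s⁻²·A⁻¹] = s·A.
Each option:
  A. [kg·m²·s⁻²·mol⁻¹] / [kg·m²·s⁻²·K⁻¹·mol⁻¹] = K
  B. mol
  C. cd
  D. [kg·m²·s⁻³·A⁻¹] · [kg⁻¹·m⁻²·s⁴·A²] = s·A  ← same
Only D. matches s·A.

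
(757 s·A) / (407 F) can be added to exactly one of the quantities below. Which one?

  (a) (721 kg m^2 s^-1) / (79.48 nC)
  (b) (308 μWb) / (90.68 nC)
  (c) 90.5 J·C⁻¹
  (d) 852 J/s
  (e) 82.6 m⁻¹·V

Reference: [s·A] / [kg⁻¹·m⁻²·s⁴·A²] = kg·m²·s⁻³·A⁻¹.
Each option:
  (a) [kg·m²·s⁻¹] / [s·A] = kg·m²·s⁻²·A⁻¹
  (b) [kg·m²·s⁻²·A⁻¹] / [s·A] = kg·m²·s⁻³·A⁻²
  (c) J·C⁻¹ = N·m·(s·A)⁻¹ = kg·m²·s⁻³·A⁻¹  ← same
  (d) J·s⁻¹ = N·m·s⁻¹ = kg·m²·s⁻³
  (e) V·m⁻¹ = J·C⁻¹·m⁻¹ = kg·m·s⁻³·A⁻¹
Only (c) matches kg·m²·s⁻³·A⁻¹.

(c)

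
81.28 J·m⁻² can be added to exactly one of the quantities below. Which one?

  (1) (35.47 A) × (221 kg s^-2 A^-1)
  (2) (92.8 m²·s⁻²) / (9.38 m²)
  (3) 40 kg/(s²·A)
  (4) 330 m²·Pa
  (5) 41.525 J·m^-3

Reference: J·m⁻² = N·m·m⁻² = kg·s⁻².
Each option:
  (1) [A] · [kg·s⁻²·A⁻¹] = kg·s⁻²  ← same
  (2) [m²·s⁻²] / [m²] = s⁻²
  (3) kg·s⁻²·A⁻¹
  (4) Pa·m² = N·m⁻²·m² = kg·m·s⁻²
  (5) J·m⁻³ = N·m·m⁻³ = kg·m⁻¹·s⁻²
Only (1) matches kg·s⁻².

(1)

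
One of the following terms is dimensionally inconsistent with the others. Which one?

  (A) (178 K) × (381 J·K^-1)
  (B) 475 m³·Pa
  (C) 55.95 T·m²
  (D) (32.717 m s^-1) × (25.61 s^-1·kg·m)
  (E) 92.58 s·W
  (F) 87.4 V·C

Work out the base dimensions of each:
  (A) [K] · [kg·m²·s⁻²·K⁻¹] = kg·m²·s⁻²
  (B) Pa·m³ = N·m⁻²·m³ = kg·m²·s⁻²
  (C) T·m² = Wb·m⁻²·m² = kg·m²·s⁻²·A⁻¹
  (D) [m·s⁻¹] · [kg·m·s⁻¹] = kg·m²·s⁻²
  (E) W·s = J·s⁻¹·s = kg·m²·s⁻²
  (F) C·V = s·A·J·C⁻¹ = kg·m²·s⁻²
All reduce to kg·m²·s⁻² except (C), which is kg·m²·s⁻²·A⁻¹.

(C)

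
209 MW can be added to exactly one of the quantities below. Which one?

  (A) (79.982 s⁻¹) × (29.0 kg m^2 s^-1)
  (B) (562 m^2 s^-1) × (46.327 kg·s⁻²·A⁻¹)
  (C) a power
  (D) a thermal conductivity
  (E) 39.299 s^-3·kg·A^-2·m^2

Reference: W = J·s⁻¹ = kg·m²·s⁻³.
Each option:
  (A) [s⁻¹] · [kg·m²·s⁻¹] = kg·m²·s⁻²
  (B) [m²·s⁻¹] · [kg·s⁻²·A⁻¹] = kg·m²·s⁻³·A⁻¹
  (C) [power] = kg·m²·s⁻³  ← same
  (D) [thermal conductivity] = kg·m·s⁻³·K⁻¹
  (E) kg·m²·s⁻³·A⁻²
Only (C) matches kg·m²·s⁻³.

(C)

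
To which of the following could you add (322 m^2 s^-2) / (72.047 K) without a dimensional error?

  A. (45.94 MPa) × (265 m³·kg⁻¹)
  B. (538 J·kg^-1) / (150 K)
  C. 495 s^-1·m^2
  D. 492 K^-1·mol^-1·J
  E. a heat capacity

B.

Reference: [m²·s⁻²] / [K] = m²·s⁻²·K⁻¹.
Each option:
  A. [kg·m⁻¹·s⁻²] · [kg⁻¹·m³] = m²·s⁻²
  B. [m²·s⁻²] / [K] = m²·s⁻²·K⁻¹  ← same
  C. m²·s⁻¹
  D. J·mol⁻¹·K⁻¹ = N·m·mol⁻¹·K⁻¹ = kg·m²·s⁻²·K⁻¹·mol⁻¹
  E. [heat capacity] = kg·m²·s⁻²·K⁻¹
Only B. matches m²·s⁻²·K⁻¹.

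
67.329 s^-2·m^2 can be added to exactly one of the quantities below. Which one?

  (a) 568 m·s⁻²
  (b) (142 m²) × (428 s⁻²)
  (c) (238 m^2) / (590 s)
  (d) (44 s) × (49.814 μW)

(b)

Reference: m²·s⁻².
Each option:
  (a) m·s⁻²
  (b) [m²] · [s⁻²] = m²·s⁻²  ← same
  (c) [m²] / [s] = m²·s⁻¹
  (d) [s] · [kg·m²·s⁻³] = kg·m²·s⁻²
Only (b) matches m²·s⁻².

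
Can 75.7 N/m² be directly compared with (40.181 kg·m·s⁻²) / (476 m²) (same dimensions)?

Yes

Work out the base dimensions of each:
  75.7 N/m²:  N·m⁻² = kg·m·s⁻²·m⁻² = kg·m⁻¹·s⁻²
  (40.181 kg·m·s⁻²) / (476 m²):  [kg·m·s⁻²] / [m²] = kg·m⁻¹·s⁻²
Both are kg·m⁻¹·s⁻², so they have the same dimensions and can be added.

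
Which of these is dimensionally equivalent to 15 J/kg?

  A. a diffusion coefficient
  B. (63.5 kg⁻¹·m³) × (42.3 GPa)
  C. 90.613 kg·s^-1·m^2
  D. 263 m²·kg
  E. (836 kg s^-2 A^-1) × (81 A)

B.

Reference: J·kg⁻¹ = N·m·kg⁻¹ = m²·s⁻².
Each option:
  A. [diffusion coefficient] = m²·s⁻¹
  B. [kg⁻¹·m³] · [kg·m⁻¹·s⁻²] = m²·s⁻²  ← same
  C. kg·m²·s⁻¹
  D. kg·m²
  E. [kg·s⁻²·A⁻¹] · [A] = kg·s⁻²
Only B. matches m²·s⁻².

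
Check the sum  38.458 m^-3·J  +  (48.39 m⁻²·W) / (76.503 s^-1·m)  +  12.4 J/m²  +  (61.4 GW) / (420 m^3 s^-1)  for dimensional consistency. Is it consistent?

In SI base units:
  38.458 m^-3·J:  J·m⁻³ = N·m·m⁻³ = kg·m⁻¹·s⁻²
  (48.39 m⁻²·W) / (76.503 s^-1·m):  [kg·s⁻³] / [m·s⁻¹] = kg·m⁻¹·s⁻²
  12.4 J/m²:  J·m⁻² = N·m·m⁻² = kg·s⁻²
  (61.4 GW) / (420 m^3 s^-1):  [kg·m²·s⁻³] / [m³·s⁻¹] = kg·m⁻¹·s⁻²
The terms do not share a single dimension (kg·m⁻¹·s⁻² vs kg·s⁻²).

No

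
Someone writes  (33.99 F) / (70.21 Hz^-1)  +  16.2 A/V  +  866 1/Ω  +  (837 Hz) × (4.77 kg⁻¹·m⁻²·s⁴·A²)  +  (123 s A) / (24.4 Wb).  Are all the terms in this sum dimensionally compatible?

Yes

Work out the base dimensions of each:
  (33.99 F) / (70.21 Hz^-1):  [kg⁻¹·m⁻²·s⁴·A²] / [s] = kg⁻¹·m⁻²·s³·A²
  16.2 A/V:  A·V⁻¹ = A·(J·C⁻¹)⁻¹ = kg⁻¹·m⁻²·s³·A²
  866 1/Ω:  Ω⁻¹ = (V·A⁻¹)⁻¹ = kg⁻¹·m⁻²·s³·A²
  (837 Hz) × (4.77 kg⁻¹·m⁻²·s⁴·A²):  [s⁻¹] · [kg⁻¹·m⁻²·s⁴·A²] = kg⁻¹·m⁻²·s³·A²
  (123 s A) / (24.4 Wb):  [s·A] / [kg·m²·s⁻²·A⁻¹] = kg⁻¹·m⁻²·s³·A²
Every term reduces to kg⁻¹·m⁻²·s³·A².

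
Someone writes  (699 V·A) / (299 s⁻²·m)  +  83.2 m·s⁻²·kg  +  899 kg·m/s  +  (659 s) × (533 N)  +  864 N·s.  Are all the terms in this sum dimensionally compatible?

In SI base units:
  (699 V·A) / (299 s⁻²·m):  [kg·m²·s⁻³] / [m·s⁻²] = kg·m·s⁻¹
  83.2 m·s⁻²·kg:  kg·m·s⁻²
  899 kg·m/s:  kg·m·s⁻¹
  (659 s) × (533 N):  [s] · [kg·m·s⁻²] = kg·m·s⁻¹
  864 N·s:  N·s = kg·m·s⁻²·s = kg·m·s⁻¹
The terms do not share a single dimension (kg·m·s⁻² vs kg·m·s⁻¹).

No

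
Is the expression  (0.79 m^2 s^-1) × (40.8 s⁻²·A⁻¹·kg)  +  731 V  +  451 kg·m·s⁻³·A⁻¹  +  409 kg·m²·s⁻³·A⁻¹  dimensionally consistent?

No

Work out the base dimensions of each:
  (0.79 m^2 s^-1) × (40.8 s⁻²·A⁻¹·kg):  [m²·s⁻¹] · [kg·s⁻²·A⁻¹] = kg·m²·s⁻³·A⁻¹
  731 V:  V = J·C⁻¹ = kg·m²·s⁻³·A⁻¹
  451 kg·m·s⁻³·A⁻¹:  kg·m·s⁻³·A⁻¹
  409 kg·m²·s⁻³·A⁻¹:  kg·m²·s⁻³·A⁻¹
The terms do not share a single dimension (kg·m²·s⁻³·A⁻¹ vs kg·m·s⁻³·A⁻¹).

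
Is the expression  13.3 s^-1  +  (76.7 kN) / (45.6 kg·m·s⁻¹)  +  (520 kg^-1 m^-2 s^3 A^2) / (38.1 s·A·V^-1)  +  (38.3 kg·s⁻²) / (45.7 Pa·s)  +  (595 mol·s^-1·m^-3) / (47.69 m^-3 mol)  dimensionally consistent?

No

Expand each in SI base units:
  13.3 s^-1:  s⁻¹
  (76.7 kN) / (45.6 kg·m·s⁻¹):  [kg·m·s⁻²] / [kg·m·s⁻¹] = s⁻¹
  (520 kg^-1 m^-2 s^3 A^2) / (38.1 s·A·V^-1):  [kg⁻¹·m⁻²·s³·A²] / [kg⁻¹·m⁻²·s⁴·A²] = s⁻¹
  (38.3 kg·s⁻²) / (45.7 Pa·s):  [kg·s⁻²] / [kg·m⁻¹·s⁻¹] = m·s⁻¹
  (595 mol·s^-1·m^-3) / (47.69 m^-3 mol):  [m⁻³·s⁻¹·mol] / [m⁻³·mol] = s⁻¹
The terms do not share a single dimension (m·s⁻¹ vs s⁻¹).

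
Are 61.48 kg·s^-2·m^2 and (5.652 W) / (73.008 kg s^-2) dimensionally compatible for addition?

Work out the base dimensions of each:
  61.48 kg·s^-2·m^2:  kg·m²·s⁻²
  (5.652 W) / (73.008 kg s^-2):  [kg·m²·s⁻³] / [kg·s⁻²] = m²·s⁻¹
kg·m²·s⁻² ≠ m²·s⁻¹, so they cannot be added.

No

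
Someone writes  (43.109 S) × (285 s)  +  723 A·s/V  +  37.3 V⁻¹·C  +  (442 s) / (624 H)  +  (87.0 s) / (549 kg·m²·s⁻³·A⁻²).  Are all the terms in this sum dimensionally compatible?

No

Reduce each to base SI dimensions:
  (43.109 S) × (285 s):  [kg⁻¹·m⁻²·s³·A²] · [s] = kg⁻¹·m⁻²·s⁴·A²
  723 A·s/V:  A·s·V⁻¹ = A·s·(J·C⁻¹)⁻¹ = kg⁻¹·m⁻²·s⁴·A²
  37.3 V⁻¹·C:  C·V⁻¹ = s·A·(J·C⁻¹)⁻¹ = kg⁻¹·m⁻²·s⁴·A²
  (442 s) / (624 H):  [s] / [kg·m²·s⁻²·A⁻²] = kg⁻¹·m⁻²·s³·A²
  (87.0 s) / (549 kg·m²·s⁻³·A⁻²):  [s] / [kg·m²·s⁻³·A⁻²] = kg⁻¹·m⁻²·s⁴·A²
The terms do not share a single dimension (kg⁻¹·m⁻²·s³·A² vs kg⁻¹·m⁻²·s⁴·A²).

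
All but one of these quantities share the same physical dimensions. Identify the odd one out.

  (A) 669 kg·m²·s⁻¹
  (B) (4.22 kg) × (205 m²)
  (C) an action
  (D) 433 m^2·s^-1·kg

(B)

Expand each in SI base units:
  (A) kg·m²·s⁻¹
  (B) [kg] · [m²] = kg·m²
  (C) [action] = kg·m²·s⁻¹
  (D) kg·m²·s⁻¹
All reduce to kg·m²·s⁻¹ except (B), which is kg·m².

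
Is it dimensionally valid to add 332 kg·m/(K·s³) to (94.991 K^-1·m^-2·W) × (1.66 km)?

In SI base units:
  332 kg·m/(K·s³):  kg·m·s⁻³·K⁻¹
  (94.991 K^-1·m^-2·W) × (1.66 km):  [kg·s⁻³·K⁻¹] · [m] = kg·m·s⁻³·K⁻¹
Both are kg·m·s⁻³·K⁻¹, so they have the same dimensions and can be added.

Yes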